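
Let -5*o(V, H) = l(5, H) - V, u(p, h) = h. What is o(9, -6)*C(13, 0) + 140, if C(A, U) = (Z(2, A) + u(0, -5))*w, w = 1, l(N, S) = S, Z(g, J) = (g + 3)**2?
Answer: 200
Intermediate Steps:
Z(g, J) = (3 + g)**2
C(A, U) = 20 (C(A, U) = ((3 + 2)**2 - 5)*1 = (5**2 - 5)*1 = (25 - 5)*1 = 20*1 = 20)
o(V, H) = -H/5 + V/5 (o(V, H) = -(H - V)/5 = -H/5 + V/5)
o(9, -6)*C(13, 0) + 140 = (-1/5*(-6) + (1/5)*9)*20 + 140 = (6/5 + 9/5)*20 + 140 = 3*20 + 140 = 60 + 140 = 200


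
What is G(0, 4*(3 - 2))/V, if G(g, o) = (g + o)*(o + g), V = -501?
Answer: -16/501 ≈ -0.031936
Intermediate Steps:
G(g, o) = (g + o)² (G(g, o) = (g + o)*(g + o) = (g + o)²)
G(0, 4*(3 - 2))/V = (0 + 4*(3 - 2))²/(-501) = (0 + 4*1)²*(-1/501) = (0 + 4)²*(-1/501) = 4²*(-1/501) = 16*(-1/501) = -16/501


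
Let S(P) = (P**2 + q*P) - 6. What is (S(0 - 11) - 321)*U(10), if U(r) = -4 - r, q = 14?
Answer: 5040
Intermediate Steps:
S(P) = -6 + P**2 + 14*P (S(P) = (P**2 + 14*P) - 6 = -6 + P**2 + 14*P)
(S(0 - 11) - 321)*U(10) = ((-6 + (0 - 11)**2 + 14*(0 - 11)) - 321)*(-4 - 1*10) = ((-6 + (-11)**2 + 14*(-11)) - 321)*(-4 - 10) = ((-6 + 121 - 154) - 321)*(-14) = (-39 - 321)*(-14) = -360*(-14) = 5040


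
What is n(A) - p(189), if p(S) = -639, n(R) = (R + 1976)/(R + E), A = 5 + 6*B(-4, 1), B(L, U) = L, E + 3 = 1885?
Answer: 1192414/1863 ≈ 640.05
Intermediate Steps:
E = 1882 (E = -3 + 1885 = 1882)
A = -19 (A = 5 + 6*(-4) = 5 - 24 = -19)
n(R) = (1976 + R)/(1882 + R) (n(R) = (R + 1976)/(R + 1882) = (1976 + R)/(1882 + R))
n(A) - p(189) = (1976 - 19)/(1882 - 19) - 1*(-639) = 1957/1863 + 639 = 1192414/1863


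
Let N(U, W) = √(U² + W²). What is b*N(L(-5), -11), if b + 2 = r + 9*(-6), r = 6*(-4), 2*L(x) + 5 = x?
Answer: -80*√146 ≈ -966.64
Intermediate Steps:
L(x) = -5/2 + x/2
r = -24
b = -80 (b = -2 + (-24 + 9*(-6)) = -2 + (-24 - 54) = -2 - 78 = -80)
b*N(L(-5), -11) = -80*√((-5/2 + (½)*(-5))² + (-11)²) = -80*√((-5/2 - 5/2)² + 121) = -80*√((-5)² + 121) = -80*√(25 + 121) = -80*√146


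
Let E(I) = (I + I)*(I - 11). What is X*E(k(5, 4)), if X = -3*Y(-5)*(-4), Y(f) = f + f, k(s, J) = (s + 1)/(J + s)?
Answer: 4960/3 ≈ 1653.3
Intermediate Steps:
k(s, J) = (1 + s)/(J + s)
Y(f) = 2*f
X = -120 (X = -6*(-5)*(-4) = -3*(-10)*(-4) = 30*(-4) = -120)
E(I) = 2*I*(-11 + I) (E(I) = (2*I)*(-11 + I) = 2*I*(-11 + I))
X*E(k(5, 4)) = -240*(1 + 5)/(4 + 5)*(-11 + (1 + 5)/(4 + 5)) = -240*6/9*(-11 + 6/9) = -240*(1/9)*6*(-11 + (1/9)*6) = -240*2*(-11 + 2/3)/3 = -240*2*(-31)/(3*3) = -120*(-124/9) = 4960/3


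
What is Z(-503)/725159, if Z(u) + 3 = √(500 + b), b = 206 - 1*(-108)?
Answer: -3/725159 + √814/725159 ≈ 3.5207e-5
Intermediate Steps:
b = 314 (b = 206 + 108 = 314)
Z(u) = -3 + √814 (Z(u) = -3 + √(500 + 314) = -3 + √814)
Z(-503)/725159 = (-3 + √814)/725159 = (-3 + √814)*(1/725159) = -3/725159 + √814/725159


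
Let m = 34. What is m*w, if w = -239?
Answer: -8126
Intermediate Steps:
m*w = 34*(-239) = -8126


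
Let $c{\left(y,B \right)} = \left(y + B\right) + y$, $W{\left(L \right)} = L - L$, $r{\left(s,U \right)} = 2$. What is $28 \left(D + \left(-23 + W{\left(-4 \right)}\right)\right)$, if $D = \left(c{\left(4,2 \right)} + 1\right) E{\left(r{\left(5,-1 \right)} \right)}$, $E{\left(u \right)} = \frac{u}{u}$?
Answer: $-336$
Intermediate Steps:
$W{\left(L \right)} = 0$
$c{\left(y,B \right)} = B + 2 y$ ($c{\left(y,B \right)} = \left(B + y\right) + y = B + 2 y$)
$E{\left(u \right)} = 1$
$D = 11$ ($D = \left(\left(2 + 2 \cdot 4\right) + 1\right) 1 = \left(\left(2 + 8\right) + 1\right) 1 = \left(10 + 1\right) 1 = 11 \cdot 1 = 11$)
$28 \left(D + \left(-23 + W{\left(-4 \right)}\right)\right) = 28 \left(11 + \left(-23 + 0\right)\right) = 28 \left(11 - 23\right) = 28 \left(-12\right) = -336$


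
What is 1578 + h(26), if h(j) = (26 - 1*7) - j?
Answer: 1571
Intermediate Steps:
h(j) = 19 - j (h(j) = (26 - 7) - j = 19 - j)
1578 + h(26) = 1578 + (19 - 1*26) = 1578 + (19 - 26) = 1578 - 7 = 1571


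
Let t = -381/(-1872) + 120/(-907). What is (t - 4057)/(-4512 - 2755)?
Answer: 2296091867/4112889456 ≈ 0.55827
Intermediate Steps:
t = 40309/565968 (t = -381*(-1/1872) + 120*(-1/907) = 127/624 - 120/907 = 40309/565968 ≈ 0.071221)
(t - 4057)/(-4512 - 2755) = (40309/565968 - 4057)/(-4512 - 2755) = -2296091867/565968/(-7267) = -2296091867/565968*(-1/7267) = 2296091867/4112889456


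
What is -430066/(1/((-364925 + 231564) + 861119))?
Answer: -312983972028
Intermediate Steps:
-430066/(1/((-364925 + 231564) + 861119)) = -430066/(1/(-133361 + 861119)) = -430066/(1/727758) = -430066/1/727758 = -430066*727758 = -312983972028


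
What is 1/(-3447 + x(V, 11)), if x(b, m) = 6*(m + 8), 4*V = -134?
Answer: -1/3333 ≈ -0.00030003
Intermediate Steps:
V = -67/2 (V = (1/4)*(-134) = -67/2 ≈ -33.500)
x(b, m) = 48 + 6*m (x(b, m) = 6*(8 + m) = 48 + 6*m)
1/(-3447 + x(V, 11)) = 1/(-3447 + (48 + 6*11)) = 1/(-3447 + (48 + 66)) = 1/(-3447 + 114) = 1/(-3333) = -1/3333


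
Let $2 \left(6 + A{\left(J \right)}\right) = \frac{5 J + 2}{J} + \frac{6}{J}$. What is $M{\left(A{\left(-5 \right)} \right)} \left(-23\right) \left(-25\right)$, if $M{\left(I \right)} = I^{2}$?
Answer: $\frac{42527}{4} \approx 10632.0$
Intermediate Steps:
$A{\left(J \right)} = -6 + \frac{3}{J} + \frac{2 + 5 J}{2 J}$ ($A{\left(J \right)} = -6 + \frac{\frac{5 J + 2}{J} + \frac{6}{J}}{2} = -6 + \frac{\frac{2 + 5 J}{J} + \frac{6}{J}}{2} = -6 + \frac{\frac{6}{J} + \frac{2 + 5 J}{J}}{2} = -6 + \left(\frac{3}{J} + \frac{2 + 5 J}{2 J}\right) = -6 + \frac{3}{J} + \frac{2 + 5 J}{2 J}$)
$M{\left(A{\left(-5 \right)} \right)} \left(-23\right) \left(-25\right) = \left(- \frac{7}{2} + \frac{4}{-5}\right)^{2} \left(-23\right) \left(-25\right) = \left(- \frac{7}{2} + 4 \left(- \frac{1}{5}\right)\right)^{2} \left(-23\right) \left(-25\right) = \left(- \frac{7}{2} - \frac{4}{5}\right)^{2} \left(-23\right) \left(-25\right) = \left(- \frac{43}{10}\right)^{2} \left(-23\right) \left(-25\right) = \frac{1849}{100} \left(-23\right) \left(-25\right) = \left(- \frac{42527}{100}\right) \left(-25\right) = \frac{42527}{4}$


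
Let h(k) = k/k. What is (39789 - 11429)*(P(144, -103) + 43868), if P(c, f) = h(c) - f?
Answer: 1247045920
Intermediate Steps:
h(k) = 1
P(c, f) = 1 - f
(39789 - 11429)*(P(144, -103) + 43868) = (39789 - 11429)*((1 - 1*(-103)) + 43868) = 28360*((1 + 103) + 43868) = 28360*(104 + 43868) = 28360*43972 = 1247045920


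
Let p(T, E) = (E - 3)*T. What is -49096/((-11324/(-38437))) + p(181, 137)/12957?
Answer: -321722609168/1930593 ≈ -1.6664e+5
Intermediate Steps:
p(T, E) = T*(-3 + E) (p(T, E) = (-3 + E)*T = T*(-3 + E))
-49096/((-11324/(-38437))) + p(181, 137)/12957 = -49096/((-11324/(-38437))) + (181*(-3 + 137))/12957 = -49096/((-11324*(-1/38437))) + (181*134)*(1/12957) = -49096/596/2023 + 24254*(1/12957) = -49096*2023/596 + 24254/12957 = -24830302/149 + 24254/12957 = -321722609168/1930593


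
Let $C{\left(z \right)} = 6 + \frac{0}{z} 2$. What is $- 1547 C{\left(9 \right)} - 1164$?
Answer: $-10446$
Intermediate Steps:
$C{\left(z \right)} = 6$ ($C{\left(z \right)} = 6 + 0 \cdot 2 = 6 + 0 = 6$)
$- 1547 C{\left(9 \right)} - 1164 = \left(-1547\right) 6 - 1164 = -9282 - 1164 = -10446$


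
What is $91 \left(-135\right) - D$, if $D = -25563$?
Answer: $13278$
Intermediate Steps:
$91 \left(-135\right) - D = 91 \left(-135\right) - -25563 = -12285 + 25563 = 13278$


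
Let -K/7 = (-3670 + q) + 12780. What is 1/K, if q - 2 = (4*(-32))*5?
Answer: -1/59304 ≈ -1.6862e-5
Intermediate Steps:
q = -638 (q = 2 + (4*(-32))*5 = 2 - 128*5 = 2 - 640 = -638)
K = -59304 (K = -7*((-3670 - 638) + 12780) = -7*(-4308 + 12780) = -7*8472 = -59304)
1/K = 1/(-59304) = -1/59304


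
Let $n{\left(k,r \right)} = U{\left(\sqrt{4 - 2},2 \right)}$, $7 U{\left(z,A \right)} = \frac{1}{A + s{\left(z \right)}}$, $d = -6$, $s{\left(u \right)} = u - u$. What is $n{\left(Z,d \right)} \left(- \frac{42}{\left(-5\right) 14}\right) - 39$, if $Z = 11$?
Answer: $- \frac{2727}{70} \approx -38.957$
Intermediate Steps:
$s{\left(u \right)} = 0$
$U{\left(z,A \right)} = \frac{1}{7 A}$ ($U{\left(z,A \right)} = \frac{1}{7 \left(A + 0\right)} = \frac{1}{7 A}$)
$n{\left(k,r \right)} = \frac{1}{14}$ ($n{\left(k,r \right)} = \frac{1}{7 \cdot 2} = \frac{1}{7} \cdot \frac{1}{2} = \frac{1}{14}$)
$n{\left(Z,d \right)} \left(- \frac{42}{\left(-5\right) 14}\right) - 39 = \frac{\left(-42\right) \frac{1}{\left(-5\right) 14}}{14} - 39 = \frac{\left(-42\right) \frac{1}{-70}}{14} - 39 = \frac{\left(-42\right) \left(- \frac{1}{70}\right)}{14} - 39 = \frac{1}{14} \cdot \frac{3}{5} - 39 = \frac{3}{70} - 39 = - \frac{2727}{70}$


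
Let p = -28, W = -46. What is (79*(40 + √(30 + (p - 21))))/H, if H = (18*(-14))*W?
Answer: 395/1449 + 79*I*√19/11592 ≈ 0.2726 + 0.029706*I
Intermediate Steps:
H = 11592 (H = (18*(-14))*(-46) = -252*(-46) = 11592)
(79*(40 + √(30 + (p - 21))))/H = (79*(40 + √(30 + (-28 - 21))))/11592 = (79*(40 + √(30 - 49)))*(1/11592) = (79*(40 + √(-19)))*(1/11592) = (79*(40 + I*√19))*(1/11592) = (3160 + 79*I*√19)*(1/11592) = 395/1449 + 79*I*√19/11592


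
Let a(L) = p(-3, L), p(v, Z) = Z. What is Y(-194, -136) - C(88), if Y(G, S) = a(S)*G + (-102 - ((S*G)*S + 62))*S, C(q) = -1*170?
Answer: -487949606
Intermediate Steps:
C(q) = -170
a(L) = L
Y(G, S) = G*S + S*(-164 - G*S²) (Y(G, S) = S*G + (-102 - ((S*G)*S + 62))*S = G*S + (-102 - ((G*S)*S + 62))*S = G*S + (-102 - (G*S² + 62))*S = G*S + (-102 - (62 + G*S²))*S = G*S + (-102 + (-62 - G*S²))*S = G*S + (-164 - G*S²)*S = G*S + S*(-164 - G*S²))
Y(-194, -136) - C(88) = -136*(-164 - 194 - 1*(-194)*(-136)²) - 1*(-170) = -136*(-164 - 194 - 1*(-194)*18496) + 170 = -136*(-164 - 194 + 3588224) + 170 = -136*3587866 + 170 = -487949776 + 170 = -487949606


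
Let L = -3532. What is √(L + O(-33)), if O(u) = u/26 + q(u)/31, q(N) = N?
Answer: 17*I*√7944742/806 ≈ 59.45*I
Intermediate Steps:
O(u) = 57*u/806 (O(u) = u/26 + u/31 = 57*u/806)
√(L + O(-33)) = √(-3532 + (57/806)*(-33)) = √(-3532 - 1881/806) = √(-2848673/806) = 17*I*√7944742/806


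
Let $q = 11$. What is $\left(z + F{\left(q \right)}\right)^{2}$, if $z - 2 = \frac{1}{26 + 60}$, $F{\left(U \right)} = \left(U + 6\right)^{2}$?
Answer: $\frac{626350729}{7396} \approx 84688.0$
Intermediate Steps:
$F{\left(U \right)} = \left(6 + U\right)^{2}$
$z = \frac{173}{86}$ ($z = 2 + \frac{1}{26 + 60} = 2 + \frac{1}{86} = \frac{173}{86} \approx 2.0116$)
$\left(z + F{\left(q \right)}\right)^{2} = \left(\frac{173}{86} + \left(6 + 11\right)^{2}\right)^{2} = \left(\frac{173}{86} + 17^{2}\right)^{2} = \left(\frac{173}{86} + 289\right)^{2} = \left(\frac{25027}{86}\right)^{2} = \frac{626350729}{7396}$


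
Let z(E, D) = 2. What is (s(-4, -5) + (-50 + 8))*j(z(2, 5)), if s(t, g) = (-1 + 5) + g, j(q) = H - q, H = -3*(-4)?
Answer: -430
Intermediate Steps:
H = 12
j(q) = 12 - q
s(t, g) = 4 + g
(s(-4, -5) + (-50 + 8))*j(z(2, 5)) = ((4 - 5) + (-50 + 8))*(12 - 1*2) = (-1 - 42)*(12 - 2) = -43*10 = -430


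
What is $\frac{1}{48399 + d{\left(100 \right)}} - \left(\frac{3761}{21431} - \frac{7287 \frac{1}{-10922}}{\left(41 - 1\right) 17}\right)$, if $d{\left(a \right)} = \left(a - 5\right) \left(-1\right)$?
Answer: $- \frac{21197658785787}{120131428923860} \approx -0.17645$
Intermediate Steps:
$d{\left(a \right)} = 5 - a$ ($d{\left(a \right)} = \left(-5 + a\right) \left(-1\right) = 5 - a$)
$\frac{1}{48399 + d{\left(100 \right)}} - \left(\frac{3761}{21431} - \frac{7287 \frac{1}{-10922}}{\left(41 - 1\right) 17}\right) = \frac{1}{48399 + \left(5 - 100\right)} - \left(\frac{3761}{21431} - \frac{7287 \frac{1}{-10922}}{\left(41 - 1\right) 17}\right) = \frac{1}{48399 + \left(5 - 100\right)} - \left(\frac{3761}{21431} - \frac{7287 \left(- \frac{1}{10922}\right)}{40 \cdot 17}\right) = \frac{1}{48399 - 95} - \left(\frac{3761}{21431} + \frac{7287}{10922 \cdot 680}\right) = \frac{1}{48304} - \frac{28088964257}{159167179760} = - \frac{21197658785787}{120131428923860}$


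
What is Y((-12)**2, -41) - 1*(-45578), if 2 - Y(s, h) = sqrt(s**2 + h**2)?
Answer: 45580 - sqrt(22417) ≈ 45430.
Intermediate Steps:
Y(s, h) = 2 - sqrt(h**2 + s**2) (Y(s, h) = 2 - sqrt(s**2 + h**2) = 2 - sqrt(h**2 + s**2))
Y((-12)**2, -41) - 1*(-45578) = (2 - sqrt((-41)**2 + ((-12)**2)**2)) - 1*(-45578) = (2 - sqrt(1681 + 144**2)) + 45578 = (2 - sqrt(1681 + 20736)) + 45578 = (2 - sqrt(22417)) + 45578 = 45580 - sqrt(22417)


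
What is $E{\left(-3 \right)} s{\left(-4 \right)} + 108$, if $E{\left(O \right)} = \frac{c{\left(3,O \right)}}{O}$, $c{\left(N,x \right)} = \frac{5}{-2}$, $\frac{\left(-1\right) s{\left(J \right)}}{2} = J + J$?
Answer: $\frac{364}{3} \approx 121.33$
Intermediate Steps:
$s{\left(J \right)} = - 4 J$ ($s{\left(J \right)} = - 2 \left(J + J\right) = - 2 \cdot 2 J = - 4 J$)
$c{\left(N,x \right)} = - \frac{5}{2}$ ($c{\left(N,x \right)} = 5 \left(- \frac{1}{2}\right) = - \frac{5}{2}$)
$E{\left(O \right)} = - \frac{5}{2 O}$
$E{\left(-3 \right)} s{\left(-4 \right)} + 108 = - \frac{5}{2 \left(-3\right)} \left(\left(-4\right) \left(-4\right)\right) + 108 = \left(- \frac{5}{2}\right) \left(- \frac{1}{3}\right) 16 + 108 = \frac{5}{6} \cdot 16 + 108 = \frac{40}{3} + 108 = \frac{364}{3}$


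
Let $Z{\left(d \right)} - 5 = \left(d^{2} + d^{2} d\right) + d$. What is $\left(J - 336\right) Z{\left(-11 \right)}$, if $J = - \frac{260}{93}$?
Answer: $\frac{38313728}{93} \approx 4.1198 \cdot 10^{5}$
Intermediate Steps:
$Z{\left(d \right)} = 5 + d + d^{2} + d^{3}$ ($Z{\left(d \right)} = 5 + \left(\left(d^{2} + d^{2} d\right) + d\right) = 5 + \left(\left(d^{2} + d^{3}\right) + d\right) = 5 + \left(d + d^{2} + d^{3}\right) = 5 + d + d^{2} + d^{3}$)
$J = - \frac{260}{93}$ ($J = \left(-260\right) \frac{1}{93} = - \frac{260}{93} \approx -2.7957$)
$\left(J - 336\right) Z{\left(-11 \right)} = \left(- \frac{260}{93} - 336\right) \left(5 - 11 + \left(-11\right)^{2} + \left(-11\right)^{3}\right) = \left(- \frac{260}{93} - 336\right) \left(5 - 11 + 121 - 1331\right) = \left(- \frac{260}{93} - 336\right) \left(-1216\right) = \left(- \frac{31508}{93}\right) \left(-1216\right) = \frac{38313728}{93}$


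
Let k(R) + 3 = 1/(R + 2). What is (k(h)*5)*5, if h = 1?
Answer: -200/3 ≈ -66.667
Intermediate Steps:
k(R) = -3 + 1/(2 + R) (k(R) = -3 + 1/(R + 2) = -3 + 1/(2 + R))
(k(h)*5)*5 = (((-5 - 3*1)/(2 + 1))*5)*5 = (((-5 - 3)/3)*5)*5 = (((⅓)*(-8))*5)*5 = -8/3*5*5 = -40/3*5 = -200/3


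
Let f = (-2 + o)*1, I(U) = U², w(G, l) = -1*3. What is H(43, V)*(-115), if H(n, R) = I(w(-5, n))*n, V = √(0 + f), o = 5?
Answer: -44505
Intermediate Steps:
w(G, l) = -3
f = 3 (f = (-2 + 5)*1 = 3*1 = 3)
V = √3 (V = √(0 + 3) = √3 ≈ 1.7320)
H(n, R) = 9*n (H(n, R) = (-3)²*n = 9*n)
H(43, V)*(-115) = (9*43)*(-115) = 387*(-115) = -44505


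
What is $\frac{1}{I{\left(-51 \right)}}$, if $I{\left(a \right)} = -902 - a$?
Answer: $- \frac{1}{851} \approx -0.0011751$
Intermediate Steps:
$\frac{1}{I{\left(-51 \right)}} = \frac{1}{-902 - -51} = \frac{1}{-902 + 51} = \frac{1}{-851} = - \frac{1}{851}$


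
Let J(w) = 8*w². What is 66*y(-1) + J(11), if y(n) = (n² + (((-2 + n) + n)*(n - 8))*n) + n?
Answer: -1408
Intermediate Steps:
y(n) = n + n² + n*(-8 + n)*(-2 + 2*n) (y(n) = (n² + ((-2 + 2*n)*(-8 + n))*n) + n = (n² + ((-8 + n)*(-2 + 2*n))*n) + n = (n² + n*(-8 + n)*(-2 + 2*n)) + n = n + n² + n*(-8 + n)*(-2 + 2*n))
66*y(-1) + J(11) = 66*(-(17 - 17*(-1) + 2*(-1)²)) + 8*11² = 66*(-(17 + 17 + 2*1)) + 8*121 = 66*(-(17 + 17 + 2)) + 968 = 66*(-1*36) + 968 = 66*(-36) + 968 = -2376 + 968 = -1408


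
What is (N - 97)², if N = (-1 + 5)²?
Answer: 6561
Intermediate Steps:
N = 16 (N = 4² = 16)
(N - 97)² = (16 - 97)² = (-81)² = 6561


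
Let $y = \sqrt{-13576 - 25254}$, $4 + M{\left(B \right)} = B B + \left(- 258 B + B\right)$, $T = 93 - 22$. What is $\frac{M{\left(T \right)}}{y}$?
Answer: $\frac{1321 i \sqrt{38830}}{3883} \approx 67.038 i$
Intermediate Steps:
$T = 71$
$M{\left(B \right)} = -4 + B^{2} - 257 B$ ($M{\left(B \right)} = -4 + \left(B B + \left(- 258 B + B\right)\right) = -4 + \left(B^{2} - 257 B\right) = -4 + B^{2} - 257 B$)
$y = i \sqrt{38830}$ ($y = \sqrt{-38830} = i \sqrt{38830} \approx 197.05 i$)
$\frac{M{\left(T \right)}}{y} = \frac{-4 + 71^{2} - 18247}{i \sqrt{38830}} = \left(-4 + 5041 - 18247\right) \left(- \frac{i \sqrt{38830}}{38830}\right) = - 13210 \left(- \frac{i \sqrt{38830}}{38830}\right) = \frac{1321 i \sqrt{38830}}{3883}$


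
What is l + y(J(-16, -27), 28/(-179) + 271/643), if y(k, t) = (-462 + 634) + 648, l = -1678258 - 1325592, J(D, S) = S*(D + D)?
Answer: -3003030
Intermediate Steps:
J(D, S) = 2*D*S (J(D, S) = S*(2*D) = 2*D*S)
l = -3003850
y(k, t) = 820 (y(k, t) = 172 + 648 = 820)
l + y(J(-16, -27), 28/(-179) + 271/643) = -3003850 + 820 = -3003030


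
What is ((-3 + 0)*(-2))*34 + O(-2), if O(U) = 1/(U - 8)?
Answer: 2039/10 ≈ 203.90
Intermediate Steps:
O(U) = 1/(-8 + U)
((-3 + 0)*(-2))*34 + O(-2) = ((-3 + 0)*(-2))*34 + 1/(-8 - 2) = -3*(-2)*34 + 1/(-10) = 6*34 - ⅒ = 204 - ⅒ = 2039/10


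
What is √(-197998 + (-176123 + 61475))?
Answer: I*√312646 ≈ 559.15*I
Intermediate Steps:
√(-197998 + (-176123 + 61475)) = √(-197998 - 114648) = √(-312646) = I*√312646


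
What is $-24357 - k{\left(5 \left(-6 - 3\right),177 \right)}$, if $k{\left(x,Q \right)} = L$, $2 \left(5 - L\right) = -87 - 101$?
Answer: $-24456$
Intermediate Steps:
$L = 99$ ($L = 5 - \frac{-87 - 101}{2} = 5 - -94 = 5 + 94 = 99$)
$k{\left(x,Q \right)} = 99$
$-24357 - k{\left(5 \left(-6 - 3\right),177 \right)} = -24357 - 99 = -24456$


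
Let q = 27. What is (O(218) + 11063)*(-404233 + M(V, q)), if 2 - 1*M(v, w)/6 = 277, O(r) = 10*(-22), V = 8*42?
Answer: -4400989369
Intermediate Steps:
V = 336
O(r) = -220
M(v, w) = -1650 (M(v, w) = 12 - 6*277 = 12 - 1662 = -1650)
(O(218) + 11063)*(-404233 + M(V, q)) = (-220 + 11063)*(-404233 - 1650) = 10843*(-405883) = -4400989369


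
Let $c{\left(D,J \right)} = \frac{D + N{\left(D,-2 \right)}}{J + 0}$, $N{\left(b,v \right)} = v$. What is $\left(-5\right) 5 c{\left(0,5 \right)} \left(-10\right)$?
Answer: $-100$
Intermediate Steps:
$c{\left(D,J \right)} = \frac{-2 + D}{J}$ ($c{\left(D,J \right)} = \frac{D - 2}{J + 0} = \frac{-2 + D}{J}$)
$\left(-5\right) 5 c{\left(0,5 \right)} \left(-10\right) = \left(-5\right) 5 \frac{-2 + 0}{5} \left(-10\right) = - 25 \cdot \frac{1}{5} \left(-2\right) \left(-10\right) = \left(-25\right) \left(- \frac{2}{5}\right) \left(-10\right) = 10 \left(-10\right) = -100$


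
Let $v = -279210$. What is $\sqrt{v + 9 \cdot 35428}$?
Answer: $\sqrt{39642} \approx 199.1$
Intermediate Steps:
$\sqrt{v + 9 \cdot 35428} = \sqrt{-279210 + 9 \cdot 35428} = \sqrt{-279210 + 318852} = \sqrt{39642}$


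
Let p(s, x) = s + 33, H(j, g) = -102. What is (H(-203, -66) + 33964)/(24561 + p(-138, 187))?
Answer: 16931/12228 ≈ 1.3846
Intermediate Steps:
p(s, x) = 33 + s
(H(-203, -66) + 33964)/(24561 + p(-138, 187)) = (-102 + 33964)/(24561 + (33 - 138)) = 33862/(24561 - 105) = 33862/24456 = 33862*(1/24456) = 16931/12228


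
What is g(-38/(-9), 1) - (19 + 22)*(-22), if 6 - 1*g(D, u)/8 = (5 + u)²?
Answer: 662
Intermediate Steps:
g(D, u) = 48 - 8*(5 + u)²
g(-38/(-9), 1) - (19 + 22)*(-22) = (48 - 8*(5 + 1)²) - (19 + 22)*(-22) = (48 - 8*6²) - 41*(-22) = (48 - 8*36) - 1*(-902) = (48 - 288) + 902 = -240 + 902 = 662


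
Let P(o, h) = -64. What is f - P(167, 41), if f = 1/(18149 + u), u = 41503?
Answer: 3817729/59652 ≈ 64.000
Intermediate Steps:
f = 1/59652 (f = 1/(18149 + 41503) = 1/59652 ≈ 1.6764e-5)
f - P(167, 41) = 1/59652 - 1*(-64) = 1/59652 + 64 = 3817729/59652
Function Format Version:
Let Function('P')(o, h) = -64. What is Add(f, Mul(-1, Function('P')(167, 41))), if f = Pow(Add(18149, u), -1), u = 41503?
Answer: Rational(3817729, 59652) ≈ 64.000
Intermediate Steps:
f = Rational(1, 59652) (f = Pow(Add(18149, 41503), -1) = Pow(59652, -1) = Rational(1, 59652) ≈ 1.6764e-5)
Add(f, Mul(-1, Function('P')(167, 41))) = Add(Rational(1, 59652), Mul(-1, -64)) = Add(Rational(1, 59652), 64) = Rational(3817729, 59652)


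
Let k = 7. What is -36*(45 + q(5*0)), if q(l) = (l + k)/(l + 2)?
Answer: -1746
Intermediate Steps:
q(l) = (7 + l)/(2 + l) (q(l) = (l + 7)/(l + 2) = (7 + l)/(2 + l))
-36*(45 + q(5*0)) = -36*(45 + (7 + 5*0)/(2 + 5*0)) = -36*(45 + (7 + 0)/(2 + 0)) = -36*(45 + 7/2) = -36*97/2 = -1746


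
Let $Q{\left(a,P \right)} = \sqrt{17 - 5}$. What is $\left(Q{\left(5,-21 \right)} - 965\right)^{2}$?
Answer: $931237 - 3860 \sqrt{3} \approx 9.2455 \cdot 10^{5}$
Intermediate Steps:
$Q{\left(a,P \right)} = 2 \sqrt{3}$ ($Q{\left(a,P \right)} = \sqrt{12} = 2 \sqrt{3}$)
$\left(Q{\left(5,-21 \right)} - 965\right)^{2} = \left(2 \sqrt{3} - 965\right)^{2} = \left(-965 + 2 \sqrt{3}\right)^{2}$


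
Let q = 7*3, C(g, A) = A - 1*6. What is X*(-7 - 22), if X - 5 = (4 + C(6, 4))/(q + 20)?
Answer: -6003/41 ≈ -146.41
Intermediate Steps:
C(g, A) = -6 + A (C(g, A) = A - 6 = -6 + A)
q = 21
X = 207/41 (X = 5 + (4 + (-6 + 4))/(21 + 20) = 5 + (4 - 2)/41 = 5 + 2*(1/41) = 5 + 2/41 = 207/41 ≈ 5.0488)
X*(-7 - 22) = 207*(-7 - 22)/41 = (207/41)*(-29) = -6003/41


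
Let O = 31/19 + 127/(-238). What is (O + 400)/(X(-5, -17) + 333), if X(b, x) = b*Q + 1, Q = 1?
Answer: 1813765/1487738 ≈ 1.2191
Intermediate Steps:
X(b, x) = 1 + b (X(b, x) = b*1 + 1 = b + 1 = 1 + b)
O = 4965/4522 (O = 31*(1/19) + 127*(-1/238) = 31/19 - 127/238 = 4965/4522 ≈ 1.0980)
(O + 400)/(X(-5, -17) + 333) = (4965/4522 + 400)/((1 - 5) + 333) = 1813765/(4522*(-4 + 333)) = (1813765/4522)/329 = (1813765/4522)*(1/329) = 1813765/1487738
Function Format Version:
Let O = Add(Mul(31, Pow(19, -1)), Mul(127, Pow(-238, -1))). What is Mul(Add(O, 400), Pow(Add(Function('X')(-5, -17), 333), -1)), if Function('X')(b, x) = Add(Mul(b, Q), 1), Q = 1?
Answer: Rational(1813765, 1487738) ≈ 1.2191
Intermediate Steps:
Function('X')(b, x) = Add(1, b) (Function('X')(b, x) = Add(Mul(b, 1), 1) = Add(b, 1) = Add(1, b))
O = Rational(4965, 4522) (O = Add(Mul(31, Rational(1, 19)), Mul(127, Rational(-1, 238))) = Add(Rational(31, 19), Rational(-127, 238)) = Rational(4965, 4522) ≈ 1.0980)
Mul(Add(O, 400), Pow(Add(Function('X')(-5, -17), 333), -1)) = Mul(Add(Rational(4965, 4522), 400), Pow(Add(Add(1, -5), 333), -1)) = Mul(Rational(1813765, 4522), Pow(Add(-4, 333), -1)) = Mul(Rational(1813765, 4522), Pow(329, -1)) = Mul(Rational(1813765, 4522), Rational(1, 329)) = Rational(1813765, 1487738)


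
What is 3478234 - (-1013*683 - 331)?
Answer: 4170444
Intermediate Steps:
3478234 - (-1013*683 - 331) = 3478234 - (-691879 - 331) = 3478234 - 1*(-692210) = 3478234 + 692210 = 4170444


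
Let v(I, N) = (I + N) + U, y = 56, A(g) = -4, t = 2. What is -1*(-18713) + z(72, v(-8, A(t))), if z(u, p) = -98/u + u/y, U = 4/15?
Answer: 4715657/252 ≈ 18713.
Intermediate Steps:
U = 4/15 (U = 4*(1/15) = 4/15 ≈ 0.26667)
v(I, N) = 4/15 + I + N (v(I, N) = (I + N) + 4/15 = 4/15 + I + N)
z(u, p) = -98/u + u/56
-1*(-18713) + z(72, v(-8, A(t))) = -1*(-18713) + (-98/72 + (1/56)*72) = 18713 + (-98*1/72 + 9/7) = 18713 + (-49/36 + 9/7) = 18713 - 19/252 = 4715657/252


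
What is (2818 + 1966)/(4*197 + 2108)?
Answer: 299/181 ≈ 1.6519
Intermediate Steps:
(2818 + 1966)/(4*197 + 2108) = 4784/(788 + 2108) = 4784/2896 = 4784*(1/2896) = 299/181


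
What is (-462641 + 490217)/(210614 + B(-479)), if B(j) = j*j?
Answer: 3064/48895 ≈ 0.062665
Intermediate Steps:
B(j) = j**2
(-462641 + 490217)/(210614 + B(-479)) = (-462641 + 490217)/(210614 + (-479)**2) = 27576/(210614 + 229441) = 27576/440055 = 27576*(1/440055) = 3064/48895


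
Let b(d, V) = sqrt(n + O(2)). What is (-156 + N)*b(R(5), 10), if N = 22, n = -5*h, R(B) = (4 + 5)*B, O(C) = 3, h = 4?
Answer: -134*I*sqrt(17) ≈ -552.5*I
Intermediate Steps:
R(B) = 9*B
n = -20 (n = -5*4 = -20)
b(d, V) = I*sqrt(17) (b(d, V) = sqrt(-20 + 3) = sqrt(-17) = I*sqrt(17))
(-156 + N)*b(R(5), 10) = (-156 + 22)*(I*sqrt(17)) = -134*I*sqrt(17)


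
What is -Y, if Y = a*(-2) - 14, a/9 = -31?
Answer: -544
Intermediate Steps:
a = -279 (a = 9*(-31) = -279)
Y = 544 (Y = -279*(-2) - 14 = 558 - 14 = 544)
-Y = -1*544 = -544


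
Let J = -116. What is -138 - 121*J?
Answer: 13898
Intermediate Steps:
-138 - 121*J = -138 - 121*(-116) = -138 + 14036 = 13898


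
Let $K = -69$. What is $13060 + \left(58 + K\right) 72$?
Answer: $12268$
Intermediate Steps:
$13060 + \left(58 + K\right) 72 = 13060 + \left(58 - 69\right) 72 = 13060 - 792 = 12268$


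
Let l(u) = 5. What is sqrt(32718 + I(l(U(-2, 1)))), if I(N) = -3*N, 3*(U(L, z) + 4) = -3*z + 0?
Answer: sqrt(32703) ≈ 180.84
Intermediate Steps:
U(L, z) = -4 - z (U(L, z) = -4 + (-3*z + 0)/3 = -4 + (-3*z)/3 = -4 - z)
sqrt(32718 + I(l(U(-2, 1)))) = sqrt(32718 - 3*5) = sqrt(32718 - 15) = sqrt(32703)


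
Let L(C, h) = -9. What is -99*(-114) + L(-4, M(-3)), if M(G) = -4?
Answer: 11277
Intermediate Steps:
-99*(-114) + L(-4, M(-3)) = -99*(-114) - 9 = 11286 - 9 = 11277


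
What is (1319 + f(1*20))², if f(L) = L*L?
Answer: 2954961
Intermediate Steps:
f(L) = L²
(1319 + f(1*20))² = (1319 + (1*20)²)² = (1319 + 20²)² = (1319 + 400)² = 1719² = 2954961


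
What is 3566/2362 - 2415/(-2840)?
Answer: 1583167/670808 ≈ 2.3601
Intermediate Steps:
3566/2362 - 2415/(-2840) = 3566*(1/2362) - 2415*(-1/2840) = 1783/1181 + 483/568 = 1583167/670808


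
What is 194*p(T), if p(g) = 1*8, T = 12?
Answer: 1552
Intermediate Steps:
p(g) = 8
194*p(T) = 194*8 = 1552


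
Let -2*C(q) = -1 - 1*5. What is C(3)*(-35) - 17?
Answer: -122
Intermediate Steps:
C(q) = 3 (C(q) = -(-1 - 1*5)/2 = -(-1 - 5)/2 = -1/2*(-6) = 3)
C(3)*(-35) - 17 = 3*(-35) - 17 = -105 - 17 = -122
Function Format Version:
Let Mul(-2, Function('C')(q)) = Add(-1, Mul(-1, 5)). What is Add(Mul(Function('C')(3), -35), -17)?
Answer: -122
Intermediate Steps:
Function('C')(q) = 3 (Function('C')(q) = Mul(Rational(-1, 2), Add(-1, Mul(-1, 5))) = Mul(Rational(-1, 2), Add(-1, -5)) = Mul(Rational(-1, 2), -6) = 3)
Add(Mul(Function('C')(3), -35), -17) = Add(Mul(3, -35), -17) = Add(-105, -17) = -122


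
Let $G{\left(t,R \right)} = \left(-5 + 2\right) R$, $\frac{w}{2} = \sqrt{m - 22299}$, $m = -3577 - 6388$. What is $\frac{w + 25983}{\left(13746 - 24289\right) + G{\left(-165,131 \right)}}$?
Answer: $- \frac{25983}{10936} - \frac{i \sqrt{8066}}{2734} \approx -2.3759 - 0.03285 i$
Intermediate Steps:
$m = -9965$
$w = 4 i \sqrt{8066}$ ($w = 2 \sqrt{-9965 - 22299} = 2 \sqrt{-32264} = 2 \cdot 2 i \sqrt{8066} = 4 i \sqrt{8066} \approx 359.24 i$)
$G{\left(t,R \right)} = - 3 R$
$\frac{w + 25983}{\left(13746 - 24289\right) + G{\left(-165,131 \right)}} = \frac{4 i \sqrt{8066} + 25983}{\left(13746 - 24289\right) - 393} = \frac{25983 + 4 i \sqrt{8066}}{\left(13746 - 24289\right) - 393} = \frac{25983 + 4 i \sqrt{8066}}{-10543 - 393} = \frac{25983 + 4 i \sqrt{8066}}{-10936} = \left(25983 + 4 i \sqrt{8066}\right) \left(- \frac{1}{10936}\right) = - \frac{25983}{10936} - \frac{i \sqrt{8066}}{2734}$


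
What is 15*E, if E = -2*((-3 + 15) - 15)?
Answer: 90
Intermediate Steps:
E = 6 (E = -2*(12 - 15) = -2*(-3) = 6)
15*E = 15*6 = 90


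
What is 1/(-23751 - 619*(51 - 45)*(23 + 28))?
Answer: -1/213165 ≈ -4.6912e-6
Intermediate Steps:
1/(-23751 - 619*(51 - 45)*(23 + 28)) = 1/(-23751 - 3714*51) = 1/(-23751 - 619*306) = 1/(-23751 - 189414) = 1/(-213165) = -1/213165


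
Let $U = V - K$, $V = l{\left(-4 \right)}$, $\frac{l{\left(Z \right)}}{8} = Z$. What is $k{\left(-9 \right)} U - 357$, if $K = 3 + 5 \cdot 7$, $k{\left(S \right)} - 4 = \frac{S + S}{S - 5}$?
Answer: $-727$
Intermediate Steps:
$l{\left(Z \right)} = 8 Z$
$k{\left(S \right)} = 4 + \frac{2 S}{-5 + S}$ ($k{\left(S \right)} = 4 + \frac{S + S}{S - 5} = 4 + \frac{2 S}{-5 + S}$)
$V = -32$ ($V = 8 \left(-4\right) = -32$)
$K = 38$ ($K = 3 + 35 = 38$)
$U = -70$ ($U = -32 - 38 = -70$)
$k{\left(-9 \right)} U - 357 = \frac{2 \left(-10 + 3 \left(-9\right)\right)}{-5 - 9} \left(-70\right) - 357 = \frac{2 \left(-10 - 27\right)}{-14} \left(-70\right) - 357 = 2 \left(- \frac{1}{14}\right) \left(-37\right) \left(-70\right) - 357 = \frac{37}{7} \left(-70\right) - 357 = -370 - 357 = -727$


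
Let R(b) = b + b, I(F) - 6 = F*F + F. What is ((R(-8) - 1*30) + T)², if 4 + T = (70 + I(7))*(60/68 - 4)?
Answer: 61559716/289 ≈ 2.1301e+5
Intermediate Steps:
I(F) = 6 + F + F² (I(F) = 6 + (F*F + F) = 6 + (F² + F) = 6 + (F + F²) = 6 + F + F²)
R(b) = 2*b
T = -7064/17 (T = -4 + (70 + (6 + 7 + 7²))*(60/68 - 4) = -4 + (70 + (6 + 7 + 49))*(60*(1/68) - 4) = -4 + (70 + 62)*(15/17 - 4) = -4 + 132*(-53/17) = -4 - 6996/17 = -7064/17 ≈ -415.53)
((R(-8) - 1*30) + T)² = ((2*(-8) - 1*30) - 7064/17)² = ((-16 - 30) - 7064/17)² = (-46 - 7064/17)² = (-7846/17)² = 61559716/289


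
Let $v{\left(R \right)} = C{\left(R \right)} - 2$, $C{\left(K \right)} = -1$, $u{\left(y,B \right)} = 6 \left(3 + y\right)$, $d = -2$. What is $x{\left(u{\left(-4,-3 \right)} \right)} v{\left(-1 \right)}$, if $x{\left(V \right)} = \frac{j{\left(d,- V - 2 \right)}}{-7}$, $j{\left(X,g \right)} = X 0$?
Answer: $0$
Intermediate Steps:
$u{\left(y,B \right)} = 18 + 6 y$
$v{\left(R \right)} = -3$ ($v{\left(R \right)} = -1 - 2 = -3$)
$j{\left(X,g \right)} = 0$
$x{\left(V \right)} = 0$ ($x{\left(V \right)} = \frac{0}{-7} = 0 \left(- \frac{1}{7}\right) = 0$)
$x{\left(u{\left(-4,-3 \right)} \right)} v{\left(-1 \right)} = 0 \left(-3\right) = 0$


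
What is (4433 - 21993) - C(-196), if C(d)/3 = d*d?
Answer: -132808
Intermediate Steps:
C(d) = 3*d**2 (C(d) = 3*(d*d) = 3*d**2)
(4433 - 21993) - C(-196) = (4433 - 21993) - 3*(-196)**2 = -17560 - 3*38416 = -17560 - 1*115248 = -17560 - 115248 = -132808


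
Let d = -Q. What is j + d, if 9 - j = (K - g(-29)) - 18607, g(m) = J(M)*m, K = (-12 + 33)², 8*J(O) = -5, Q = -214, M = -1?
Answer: 147257/8 ≈ 18407.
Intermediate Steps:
J(O) = -5/8 (J(O) = (⅛)*(-5) = -5/8)
K = 441 (K = 21² = 441)
g(m) = -5*m/8
j = 145545/8 (j = 9 - ((441 - (-5)*(-29)/8) - 18607) = 9 - ((441 - 1*145/8) - 18607) = 9 - ((441 - 145/8) - 18607) = 9 - (3383/8 - 18607) = 9 - 1*(-145473/8) = 9 + 145473/8 = 145545/8 ≈ 18193.)
d = 214 (d = -1*(-214) = 214)
j + d = 145545/8 + 214 = 147257/8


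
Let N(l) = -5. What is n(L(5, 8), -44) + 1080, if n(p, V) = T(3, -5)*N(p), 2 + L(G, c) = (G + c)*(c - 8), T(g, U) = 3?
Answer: 1065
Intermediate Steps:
L(G, c) = -2 + (-8 + c)*(G + c) (L(G, c) = -2 + (G + c)*(c - 8) = -2 + (G + c)*(-8 + c) = -2 + (-8 + c)*(G + c))
n(p, V) = -15 (n(p, V) = 3*(-5) = -15)
n(L(5, 8), -44) + 1080 = -15 + 1080 = 1065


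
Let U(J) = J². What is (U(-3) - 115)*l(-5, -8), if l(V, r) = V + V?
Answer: 1060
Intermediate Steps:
l(V, r) = 2*V
(U(-3) - 115)*l(-5, -8) = ((-3)² - 115)*(2*(-5)) = (9 - 115)*(-10) = -106*(-10) = 1060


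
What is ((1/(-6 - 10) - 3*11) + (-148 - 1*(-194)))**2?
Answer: 42849/256 ≈ 167.38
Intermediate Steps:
((1/(-6 - 10) - 3*11) + (-148 - 1*(-194)))**2 = ((1/(-16) - 33) + (-148 + 194))**2 = ((-1/16 - 33) + 46)**2 = (-529/16 + 46)**2 = (207/16)**2 = 42849/256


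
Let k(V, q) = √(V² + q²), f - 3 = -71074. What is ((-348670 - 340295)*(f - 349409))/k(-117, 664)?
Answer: 57939200640*√454585/90917 ≈ 4.2967e+8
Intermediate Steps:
f = -71071 (f = 3 - 71074 = -71071)
((-348670 - 340295)*(f - 349409))/k(-117, 664) = ((-348670 - 340295)*(-71071 - 349409))/(√((-117)² + 664²)) = (-688965*(-420480))/(√(13689 + 440896)) = 289696003200/(√454585) = 289696003200*(√454585/454585) = 57939200640*√454585/90917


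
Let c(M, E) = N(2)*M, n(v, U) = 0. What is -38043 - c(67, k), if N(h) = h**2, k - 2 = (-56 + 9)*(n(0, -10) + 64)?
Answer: -38311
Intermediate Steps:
k = -3006 (k = 2 + (-56 + 9)*(0 + 64) = 2 - 47*64 = 2 - 3008 = -3006)
c(M, E) = 4*M (c(M, E) = 2**2*M = 4*M)
-38043 - c(67, k) = -38043 - 4*67 = -38043 - 1*268 = -38043 - 268 = -38311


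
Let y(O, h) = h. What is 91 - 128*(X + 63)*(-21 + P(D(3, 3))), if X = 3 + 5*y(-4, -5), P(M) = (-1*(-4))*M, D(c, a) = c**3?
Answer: -456485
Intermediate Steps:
P(M) = 4*M
X = -22 (X = 3 + 5*(-5) = 3 - 25 = -22)
91 - 128*(X + 63)*(-21 + P(D(3, 3))) = 91 - 128*(-22 + 63)*(-21 + 4*3**3) = 91 - 5248*(-21 + 4*27) = 91 - 5248*(-21 + 108) = 91 - 5248*87 = 91 - 128*3567 = 91 - 456576 = -456485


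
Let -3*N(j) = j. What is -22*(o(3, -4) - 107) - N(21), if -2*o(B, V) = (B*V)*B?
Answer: 1965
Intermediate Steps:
N(j) = -j/3
o(B, V) = -V*B²/2 (o(B, V) = -B*V*B/2 = -V*B²/2)
-22*(o(3, -4) - 107) - N(21) = -22*(-½*(-4)*3² - 107) - (-1)*21/3 = -22*(-½*(-4)*9 - 107) - 1*(-7) = -22*(18 - 107) + 7 = -22*(-89) + 7 = 1958 + 7 = 1965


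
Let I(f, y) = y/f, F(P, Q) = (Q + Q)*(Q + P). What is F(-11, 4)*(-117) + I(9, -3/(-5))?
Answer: 98281/15 ≈ 6552.1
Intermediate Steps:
F(P, Q) = 2*Q*(P + Q) (F(P, Q) = (2*Q)*(P + Q) = 2*Q*(P + Q))
I(f, y) = y/f
F(-11, 4)*(-117) + I(9, -3/(-5)) = (2*4*(-11 + 4))*(-117) - 3/(-5)/9 = (2*4*(-7))*(-117) - 3*(-1/5)*(1/9) = -56*(-117) + (3/5)*(1/9) = 6552 + 1/15 = 98281/15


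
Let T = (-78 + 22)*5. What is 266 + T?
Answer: -14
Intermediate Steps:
T = -280 (T = -56*5 = -280)
266 + T = 266 - 280 = -14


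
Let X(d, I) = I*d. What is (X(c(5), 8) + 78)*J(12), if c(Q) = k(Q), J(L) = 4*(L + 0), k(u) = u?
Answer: 5664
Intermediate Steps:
J(L) = 4*L
c(Q) = Q
(X(c(5), 8) + 78)*J(12) = (8*5 + 78)*(4*12) = (40 + 78)*48 = 118*48 = 5664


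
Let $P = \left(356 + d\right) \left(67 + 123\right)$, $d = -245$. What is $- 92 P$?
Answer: $-1940280$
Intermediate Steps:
$P = 21090$ ($P = \left(356 - 245\right) \left(67 + 123\right) = 111 \cdot 190 = 21090$)
$- 92 P = \left(-92\right) 21090 = -1940280$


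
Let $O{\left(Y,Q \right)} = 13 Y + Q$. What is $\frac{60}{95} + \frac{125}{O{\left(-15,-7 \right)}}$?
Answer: $\frac{49}{3838} \approx 0.012767$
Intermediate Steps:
$O{\left(Y,Q \right)} = Q + 13 Y$
$\frac{60}{95} + \frac{125}{O{\left(-15,-7 \right)}} = \frac{60}{95} + \frac{125}{-7 + 13 \left(-15\right)} = 60 \cdot \frac{1}{95} + \frac{125}{-7 - 195} = \frac{12}{19} + \frac{125}{-202} = \frac{12}{19} + 125 \left(- \frac{1}{202}\right) = \frac{12}{19} - \frac{125}{202} = \frac{49}{3838}$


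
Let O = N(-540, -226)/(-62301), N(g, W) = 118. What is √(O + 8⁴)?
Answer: √15898266854178/62301 ≈ 64.000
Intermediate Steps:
O = -118/62301 (O = 118/(-62301) = 118*(-1/62301) = -118/62301 ≈ -0.0018940)
√(O + 8⁴) = √(-118/62301 + 8⁴) = √(-118/62301 + 4096) = √(255184778/62301) = √15898266854178/62301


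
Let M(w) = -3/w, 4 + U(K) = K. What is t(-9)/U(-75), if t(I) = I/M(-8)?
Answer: 24/79 ≈ 0.30380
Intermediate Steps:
U(K) = -4 + K
t(I) = 8*I/3 (t(I) = I/((-3/(-8))) = I/((-3*(-1/8))) = I/(3/8) = I*(8/3) = 8*I/3)
t(-9)/U(-75) = ((8/3)*(-9))/(-4 - 75) = -24/(-79) = -24*(-1/79) = 24/79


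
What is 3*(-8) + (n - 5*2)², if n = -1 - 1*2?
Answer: 145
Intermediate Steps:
n = -3 (n = -1 - 2 = -3)
3*(-8) + (n - 5*2)² = 3*(-8) + (-3 - 5*2)² = -24 + (-3 - 10)² = -24 + (-13)² = -24 + 169 = 145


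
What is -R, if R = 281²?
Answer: -78961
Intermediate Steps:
R = 78961
-R = -1*78961 = -78961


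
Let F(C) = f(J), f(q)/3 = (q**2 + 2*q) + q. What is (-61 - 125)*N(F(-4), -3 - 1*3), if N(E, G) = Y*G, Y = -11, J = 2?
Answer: -12276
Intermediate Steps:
f(q) = 3*q**2 + 9*q (f(q) = 3*((q**2 + 2*q) + q) = 3*(q**2 + 3*q) = 3*q**2 + 9*q)
F(C) = 30 (F(C) = 3*2*(3 + 2) = 3*2*5 = 30)
N(E, G) = -11*G
(-61 - 125)*N(F(-4), -3 - 1*3) = (-61 - 125)*(-11*(-3 - 1*3)) = -(-2046)*(-3 - 3) = -(-2046)*(-6) = -186*66 = -12276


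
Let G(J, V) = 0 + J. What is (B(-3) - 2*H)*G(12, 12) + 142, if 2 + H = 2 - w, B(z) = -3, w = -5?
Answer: -14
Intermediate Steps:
H = 5 (H = -2 + (2 - 1*(-5)) = -2 + (2 + 5) = -2 + 7 = 5)
G(J, V) = J
(B(-3) - 2*H)*G(12, 12) + 142 = (-3 - 2*5)*12 + 142 = (-3 - 10)*12 + 142 = -13*12 + 142 = -156 + 142 = -14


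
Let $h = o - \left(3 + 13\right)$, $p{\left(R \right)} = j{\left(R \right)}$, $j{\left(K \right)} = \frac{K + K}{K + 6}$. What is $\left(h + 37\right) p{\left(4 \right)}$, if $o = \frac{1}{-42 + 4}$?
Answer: $\frac{1594}{95} \approx 16.779$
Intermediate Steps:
$j{\left(K \right)} = \frac{2 K}{6 + K}$
$p{\left(R \right)} = \frac{2 R}{6 + R}$
$o = - \frac{1}{38}$ ($o = \frac{1}{-38} = - \frac{1}{38} \approx -0.026316$)
$h = - \frac{609}{38}$ ($h = - \frac{1}{38} - \left(3 + 13\right) = - \frac{1}{38} - 16 = - \frac{609}{38} \approx -16.026$)
$\left(h + 37\right) p{\left(4 \right)} = \left(- \frac{609}{38} + 37\right) 2 \cdot 4 \frac{1}{6 + 4} = \frac{797 \cdot 2 \cdot 4 \cdot \frac{1}{10}}{38} = \frac{797}{38} \cdot \frac{4}{5} = \frac{1594}{95}$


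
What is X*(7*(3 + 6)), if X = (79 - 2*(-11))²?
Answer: 642663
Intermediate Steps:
X = 10201 (X = (79 + 22)² = 101² = 10201)
X*(7*(3 + 6)) = 10201*(7*(3 + 6)) = 10201*(7*9) = 10201*63 = 642663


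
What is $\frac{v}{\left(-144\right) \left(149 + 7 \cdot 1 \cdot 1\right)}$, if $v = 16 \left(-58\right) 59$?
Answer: $\frac{1711}{702} \approx 2.4373$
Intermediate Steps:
$v = -54752$ ($v = \left(-928\right) 59 = -54752$)
$\frac{v}{\left(-144\right) \left(149 + 7 \cdot 1 \cdot 1\right)} = - \frac{54752}{\left(-144\right) \left(149 + 7 \cdot 1 \cdot 1\right)} = - \frac{54752}{\left(-144\right) \left(149 + 7 \cdot 1\right)} = - \frac{54752}{\left(-144\right) \left(149 + 7\right)} = - \frac{54752}{\left(-144\right) 156} = - \frac{54752}{-22464} = \left(-54752\right) \left(- \frac{1}{22464}\right) = \frac{1711}{702}$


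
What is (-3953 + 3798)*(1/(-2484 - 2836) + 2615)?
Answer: -431265769/1064 ≈ -4.0533e+5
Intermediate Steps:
(-3953 + 3798)*(1/(-2484 - 2836) + 2615) = -155*(1/(-5320) + 2615) = -155*(-1/5320 + 2615) = -155*13911799/5320 = -431265769/1064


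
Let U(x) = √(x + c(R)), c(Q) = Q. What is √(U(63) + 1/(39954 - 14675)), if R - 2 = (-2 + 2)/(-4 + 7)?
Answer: √(25279 + 639027841*√65)/25279 ≈ 2.8394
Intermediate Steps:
R = 2 (R = 2 + (-2 + 2)/(-4 + 7) = 2 + 0/3 = 2 + 0*(⅓) = 2 + 0 = 2)
U(x) = √(2 + x) (U(x) = √(x + 2) = √(2 + x))
√(U(63) + 1/(39954 - 14675)) = √(√(2 + 63) + 1/(39954 - 14675)) = √(√65 + 1/25279) = √(1/25279 + √65)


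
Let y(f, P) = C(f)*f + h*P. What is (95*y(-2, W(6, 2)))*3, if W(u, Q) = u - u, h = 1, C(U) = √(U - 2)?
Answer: -1140*I ≈ -1140.0*I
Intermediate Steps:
C(U) = √(-2 + U)
W(u, Q) = 0
y(f, P) = P + f*√(-2 + f) (y(f, P) = √(-2 + f)*f + 1*P = f*√(-2 + f) + P = P + f*√(-2 + f))
(95*y(-2, W(6, 2)))*3 = (95*(0 - 2*√(-2 - 2)))*3 = (95*(0 - 4*I))*3 = (95*(-4*I))*3 = -380*I*3 = -1140*I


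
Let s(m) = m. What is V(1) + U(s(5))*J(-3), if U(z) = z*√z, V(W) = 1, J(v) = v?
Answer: 1 - 15*√5 ≈ -32.541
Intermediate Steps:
U(z) = z^(3/2)
V(1) + U(s(5))*J(-3) = 1 + 5^(3/2)*(-3) = 1 + (5*√5)*(-3) = 1 - 15*√5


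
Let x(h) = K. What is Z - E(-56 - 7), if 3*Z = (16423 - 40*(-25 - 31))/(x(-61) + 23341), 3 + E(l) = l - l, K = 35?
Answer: 76349/23376 ≈ 3.2661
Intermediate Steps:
E(l) = -3 (E(l) = -3 + (l - l) = -3 + 0 = -3)
x(h) = 35
Z = 6221/23376 (Z = ((16423 - 40*(-25 - 31))/(35 + 23341))/3 = ((16423 - 40*(-56))/23376)/3 = ((16423 + 2240)*(1/23376))/3 = (18663*(1/23376))/3 = (⅓)*(6221/7792) = 6221/23376 ≈ 0.26613)
Z - E(-56 - 7) = 6221/23376 - 1*(-3) = 6221/23376 + 3 = 76349/23376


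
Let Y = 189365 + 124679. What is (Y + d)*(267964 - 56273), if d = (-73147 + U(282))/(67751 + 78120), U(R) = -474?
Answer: 9697530564876773/145871 ≈ 6.6480e+10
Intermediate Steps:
Y = 314044
d = -73621/145871 (d = (-73147 - 474)/(67751 + 78120) = -73621/145871 ≈ -0.50470)
(Y + d)*(267964 - 56273) = (314044 - 73621/145871)*(267964 - 56273) = (45809838703/145871)*211691 = 9697530564876773/145871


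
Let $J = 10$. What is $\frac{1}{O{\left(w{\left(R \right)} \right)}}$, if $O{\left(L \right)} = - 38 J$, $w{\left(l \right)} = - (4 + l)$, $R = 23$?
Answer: $- \frac{1}{380} \approx -0.0026316$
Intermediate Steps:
$w{\left(l \right)} = -4 - l$
$O{\left(L \right)} = -380$ ($O{\left(L \right)} = \left(-38\right) 10 = -380$)
$\frac{1}{O{\left(w{\left(R \right)} \right)}} = \frac{1}{-380} = - \frac{1}{380}$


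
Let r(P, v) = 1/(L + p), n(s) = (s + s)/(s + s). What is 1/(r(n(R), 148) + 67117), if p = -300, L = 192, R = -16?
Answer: 108/7248635 ≈ 1.4899e-5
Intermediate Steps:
n(s) = 1 (n(s) = (2*s)/((2*s)) = (2*s)*(1/(2*s)) = 1)
r(P, v) = -1/108 (r(P, v) = 1/(192 - 300) = 1/(-108) = -1/108)
1/(r(n(R), 148) + 67117) = 1/(-1/108 + 67117) = 1/(7248635/108) = 108/7248635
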